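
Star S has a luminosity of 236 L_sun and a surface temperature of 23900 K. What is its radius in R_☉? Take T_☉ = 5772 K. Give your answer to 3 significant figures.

R/R_☉ = √(L/L_☉) / (T/T_☉)² = √(236) / (4.141)²
       = 15.36 / 17.15 = 0.8960.

0.896 R_☉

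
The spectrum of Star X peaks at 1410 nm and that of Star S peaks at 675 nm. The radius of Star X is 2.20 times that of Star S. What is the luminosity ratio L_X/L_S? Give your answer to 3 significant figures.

0.254

Wien's law gives T ∝ 1/λ_max, so T_X/T_S = λ_S/λ_X = 675/1410 = 0.4787.
Then L ∝ R²T⁴ gives L_X/L_S = (2.20)² × (0.4787)⁴ = 4.840 × 0.05252 = 0.2542.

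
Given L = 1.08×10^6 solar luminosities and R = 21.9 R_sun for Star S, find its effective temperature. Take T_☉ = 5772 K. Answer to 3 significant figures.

3.98×10^4 K

T/T_☉ = (L/L_☉)^(1/4) / (R/R_☉)^(1/2)
T = 5772 × (1.08×10^6)^(1/4) / √(21.9) = 5772 × 32.24 / 4.680 = 3.976×10^4 K.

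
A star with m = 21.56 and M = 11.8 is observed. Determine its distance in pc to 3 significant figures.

895 pc

m − M = 5 log₁₀(d/10 pc)
21.56 − (11.8) = 9.76 = 5 log₁₀(d/10)
d = 10 × 10^(9.76/5) = 10 × 10^1.952 = 895.4 pc.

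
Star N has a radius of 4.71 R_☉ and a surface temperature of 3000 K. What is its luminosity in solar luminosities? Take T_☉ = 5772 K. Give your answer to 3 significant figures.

1.62 solar luminosities

L/L_☉ = (R/R_☉)² (T/T_☉)⁴ = (4.71)² × (3000/5772)⁴
       = 22.18 × (0.5198)⁴ = 22.18 × 0.07298 = 1.619.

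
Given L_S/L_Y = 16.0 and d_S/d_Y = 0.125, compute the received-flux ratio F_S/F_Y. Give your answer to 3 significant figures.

1.02×10^3

F = L/(4πd²), so F_S/F_Y = (L_S/L_Y) / (d_S/d_Y)²
= 16.0 / (0.125)² = 16.0 / 0.01562 = 1024.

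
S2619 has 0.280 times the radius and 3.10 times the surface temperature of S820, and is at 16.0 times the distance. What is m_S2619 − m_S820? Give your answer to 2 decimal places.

L_S2619/L_S820 = (0.280)²(3.10)⁴ = 7.240.
F_S2619/F_S820 = (L_S2619/L_S820)/(d_S2619/d_S820)² = 7.240/256.0 = 0.02828.
m_S2619 − m_S820 = −2.5 log₁₀(0.02828) = 3.87.

3.87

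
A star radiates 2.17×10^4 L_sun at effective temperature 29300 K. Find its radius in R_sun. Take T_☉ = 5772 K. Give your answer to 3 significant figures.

R/R_☉ = √(L/L_☉) / (T/T_☉)² = √(2.17×10^4) / (5.076)²
       = 147.3 / 25.77 = 5.717.

5.72 R_sun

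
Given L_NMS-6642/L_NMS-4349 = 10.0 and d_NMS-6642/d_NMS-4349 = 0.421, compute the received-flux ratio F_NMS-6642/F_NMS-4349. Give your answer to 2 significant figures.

F = L/(4πd²), so F_NMS-6642/F_NMS-4349 = (L_NMS-6642/L_NMS-4349) / (d_NMS-6642/d_NMS-4349)²
= 10.0 / (0.421)² = 10.0 / 0.1772 = 56.42.

56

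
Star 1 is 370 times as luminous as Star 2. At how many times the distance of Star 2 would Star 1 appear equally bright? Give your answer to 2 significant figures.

19

Equal flux requires L_1/d_1² = L_2/d_2², so d_1/d_2 = √(L_1/L_2)
= √(370) = 19.24.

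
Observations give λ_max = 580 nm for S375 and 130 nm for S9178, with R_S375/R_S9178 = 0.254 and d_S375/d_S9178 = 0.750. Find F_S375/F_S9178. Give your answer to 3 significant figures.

2.89×10^-4

Wien's law: T_S375/T_S9178 = λ_S9178/λ_S375 = 130/580 = 0.2241.
L_S375/L_S9178 = (R_S375/R_S9178)²(T_S375/T_S9178)⁴ = (0.254)²(0.2241)⁴ = 1.628×10^-4.
F_S375/F_S9178 = (L_S375/L_S9178)/(d_S375/d_S9178)² = 1.628×10^-4/(0.750)² = 2.895×10^-4.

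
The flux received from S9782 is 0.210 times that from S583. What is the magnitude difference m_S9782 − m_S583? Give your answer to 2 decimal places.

m_S9782 − m_S583 = −2.5 log₁₀(F_S9782/F_S583) = −2.5 log₁₀(0.210) = −2.5 × (-0.678) = 1.694.

1.69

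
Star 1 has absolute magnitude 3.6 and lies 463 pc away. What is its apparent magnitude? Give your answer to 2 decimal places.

m = M + 5 log₁₀(d/10 pc) = 3.6 + 5 log₁₀(463/10)
  = 3.6 + 5 × 1.666 = 3.6 + 8.33 = 11.93.

11.93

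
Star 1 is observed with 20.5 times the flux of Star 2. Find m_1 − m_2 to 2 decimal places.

-3.28

m_1 − m_2 = −2.5 log₁₀(F_1/F_2) = −2.5 log₁₀(20.5) = −2.5 × (1.312) = -3.279.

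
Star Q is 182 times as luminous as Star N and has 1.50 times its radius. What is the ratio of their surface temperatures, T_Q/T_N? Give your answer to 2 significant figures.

L ∝ R²T⁴ gives T ∝ (L/R²)^(1/4), so
T_Q/T_N = (182 / 1.50²)^(1/4) = (80.89)^(1/4) = 2.999.

3.0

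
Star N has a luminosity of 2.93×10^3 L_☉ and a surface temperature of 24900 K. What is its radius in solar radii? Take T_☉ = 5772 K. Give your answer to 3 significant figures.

R/R_☉ = √(L/L_☉) / (T/T_☉)² = √(2.93×10^3) / (4.314)²
       = 54.13 / 18.61 = 2.909.

2.91 solar radii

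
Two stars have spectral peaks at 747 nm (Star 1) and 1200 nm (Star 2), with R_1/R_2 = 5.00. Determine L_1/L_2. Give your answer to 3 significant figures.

Wien's law gives T ∝ 1/λ_max, so T_1/T_2 = λ_2/λ_1 = 1200/747 = 1.606.
Then L ∝ R²T⁴ gives L_1/L_2 = (5.00)² × (1.606)⁴ = 25.00 × 6.660 = 166.5.

166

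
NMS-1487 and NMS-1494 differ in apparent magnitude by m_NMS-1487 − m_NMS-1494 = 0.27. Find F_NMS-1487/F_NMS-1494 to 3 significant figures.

F_NMS-1487/F_NMS-1494 = 10^(−(m_NMS-1487 − m_NMS-1494)/2.5) = 10^(-0.27/2.5) = 10^-0.108 = 0.7798.

0.780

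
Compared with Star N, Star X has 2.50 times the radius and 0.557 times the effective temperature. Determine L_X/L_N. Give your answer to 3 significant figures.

From the Stefan–Boltzmann law, L ∝ R²T⁴, so
L_X/L_N = (R_X/R_N)² (T_X/T_N)⁴ = (2.50)² × (0.557)⁴ = 6.250 × 0.09625 = 0.6016.

0.602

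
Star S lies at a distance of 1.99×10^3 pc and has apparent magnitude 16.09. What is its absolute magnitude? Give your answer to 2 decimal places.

M = m − 5 log₁₀(d/10 pc) = 16.09 − 5 log₁₀(1.99×10^3/10)
  = 16.09 − 5 × 2.299 = 16.09 − 11.49 = 4.60.

4.60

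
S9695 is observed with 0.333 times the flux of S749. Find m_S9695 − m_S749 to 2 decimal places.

1.19

m_S9695 − m_S749 = −2.5 log₁₀(F_S9695/F_S749) = −2.5 log₁₀(0.333) = −2.5 × (-0.478) = 1.194.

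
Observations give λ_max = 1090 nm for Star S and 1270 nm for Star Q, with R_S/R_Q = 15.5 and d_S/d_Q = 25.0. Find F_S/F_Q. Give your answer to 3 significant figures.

0.708

Wien's law: T_S/T_Q = λ_Q/λ_S = 1270/1090 = 1.165.
L_S/L_Q = (R_S/R_Q)²(T_S/T_Q)⁴ = (15.5)²(1.165)⁴ = 442.8.
F_S/F_Q = (L_S/L_Q)/(d_S/d_Q)² = 442.8/(25.0)² = 0.7084.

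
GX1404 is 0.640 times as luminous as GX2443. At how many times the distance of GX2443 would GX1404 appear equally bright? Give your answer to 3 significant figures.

0.800

Equal flux requires L_GX1404/d_GX1404² = L_GX2443/d_GX2443², so d_GX1404/d_GX2443 = √(L_GX1404/L_GX2443)
= √(0.640) = 0.8000.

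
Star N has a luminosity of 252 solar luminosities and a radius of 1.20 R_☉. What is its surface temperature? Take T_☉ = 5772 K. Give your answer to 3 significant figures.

2.10×10^4 K

T/T_☉ = (L/L_☉)^(1/4) / (R/R_☉)^(1/2)
T = 5772 × (252)^(1/4) / √(1.20) = 5772 × 3.984 / 1.095 = 2.099×10^4 K.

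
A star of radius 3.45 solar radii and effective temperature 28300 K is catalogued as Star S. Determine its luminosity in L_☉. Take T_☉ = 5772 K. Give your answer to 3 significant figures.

L/L_☉ = (R/R_☉)² (T/T_☉)⁴ = (3.45)² × (28300/5772)⁴
       = 11.90 × (4.903)⁴ = 11.90 × 577.9 = 6878.

6.88×10^3 L_☉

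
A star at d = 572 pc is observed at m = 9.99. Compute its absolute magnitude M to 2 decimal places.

M = m − 5 log₁₀(d/10 pc) = 9.99 − 5 log₁₀(572/10)
  = 9.99 − 5 × 1.757 = 9.99 − 8.79 = 1.20.

1.20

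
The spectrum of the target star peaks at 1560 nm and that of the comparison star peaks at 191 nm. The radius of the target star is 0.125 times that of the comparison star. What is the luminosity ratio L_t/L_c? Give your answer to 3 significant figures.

Wien's law gives T ∝ 1/λ_max, so T_t/T_c = λ_c/λ_t = 191/1560 = 0.1224.
Then L ∝ R²T⁴ gives L_t/L_c = (0.125)² × (0.1224)⁴ = 0.01562 × 2.247×10^-4 = 3.511×10^-6.

3.51×10^-6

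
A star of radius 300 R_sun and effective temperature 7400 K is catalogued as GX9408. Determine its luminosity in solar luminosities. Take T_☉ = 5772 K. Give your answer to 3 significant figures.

L/L_☉ = (R/R_☉)² (T/T_☉)⁴ = (300)² × (7400/5772)⁴
       = 9.000×10^4 × (1.282)⁴ = 9.000×10^4 × 2.702 = 2.431×10^5.

2.43×10^5 solar luminosities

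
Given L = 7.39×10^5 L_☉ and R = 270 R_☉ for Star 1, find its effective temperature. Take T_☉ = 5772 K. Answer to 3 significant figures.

1.03×10^4 K

T/T_☉ = (L/L_☉)^(1/4) / (R/R_☉)^(1/2)
T = 5772 × (7.39×10^5)^(1/4) / √(270) = 5772 × 29.32 / 16.43 = 1.030×10^4 K.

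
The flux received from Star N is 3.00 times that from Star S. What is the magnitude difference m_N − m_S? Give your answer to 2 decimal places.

m_N − m_S = −2.5 log₁₀(F_N/F_S) = −2.5 log₁₀(3.00) = −2.5 × (0.477) = -1.193.

-1.19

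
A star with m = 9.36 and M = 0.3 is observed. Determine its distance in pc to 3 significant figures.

649 pc

m − M = 5 log₁₀(d/10 pc)
9.36 − (0.3) = 9.06 = 5 log₁₀(d/10)
d = 10 × 10^(9.06/5) = 10 × 10^1.812 = 648.6 pc.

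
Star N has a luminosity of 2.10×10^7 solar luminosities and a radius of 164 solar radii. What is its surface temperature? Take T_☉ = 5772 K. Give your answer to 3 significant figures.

T/T_☉ = (L/L_☉)^(1/4) / (R/R_☉)^(1/2)
T = 5772 × (2.10×10^7)^(1/4) / √(164) = 5772 × 67.69 / 12.81 = 3.051×10^4 K.

3.05×10^4 K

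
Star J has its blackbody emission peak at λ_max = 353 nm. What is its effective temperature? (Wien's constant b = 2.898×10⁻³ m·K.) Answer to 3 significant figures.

8.21×10^3 K

T = b/λ_max = 2.898×10⁻³ / (353×10⁻⁹) = 8210 K.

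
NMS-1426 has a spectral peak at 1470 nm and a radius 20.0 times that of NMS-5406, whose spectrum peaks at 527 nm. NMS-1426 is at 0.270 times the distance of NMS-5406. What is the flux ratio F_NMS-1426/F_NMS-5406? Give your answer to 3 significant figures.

Wien's law: T_NMS-1426/T_NMS-5406 = λ_NMS-5406/λ_NMS-1426 = 527/1470 = 0.3585.
L_NMS-1426/L_NMS-5406 = (R_NMS-1426/R_NMS-5406)²(T_NMS-1426/T_NMS-5406)⁴ = (20.0)²(0.3585)⁴ = 6.607.
F_NMS-1426/F_NMS-5406 = (L_NMS-1426/L_NMS-5406)/(d_NMS-1426/d_NMS-5406)² = 6.607/(0.270)² = 90.64.

90.6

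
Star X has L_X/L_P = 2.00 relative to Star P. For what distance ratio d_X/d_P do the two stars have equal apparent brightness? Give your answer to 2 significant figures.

1.4

Equal flux requires L_X/d_X² = L_P/d_P², so d_X/d_P = √(L_X/L_P)
= √(2.00) = 1.414.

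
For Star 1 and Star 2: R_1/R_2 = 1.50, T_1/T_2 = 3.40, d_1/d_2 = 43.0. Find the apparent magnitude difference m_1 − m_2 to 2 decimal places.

L_1/L_2 = (1.50)²(3.40)⁴ = 300.7.
F_1/F_2 = (L_1/L_2)/(d_1/d_2)² = 300.7/1849 = 0.1626.
m_1 − m_2 = −2.5 log₁₀(0.1626) = 1.97.

1.97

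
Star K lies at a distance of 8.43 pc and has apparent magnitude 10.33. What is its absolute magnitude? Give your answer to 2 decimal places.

10.70

M = m − 5 log₁₀(d/10 pc) = 10.33 − 5 log₁₀(8.43/10)
  = 10.33 − 5 × -0.074 = 10.33 − -0.37 = 10.70.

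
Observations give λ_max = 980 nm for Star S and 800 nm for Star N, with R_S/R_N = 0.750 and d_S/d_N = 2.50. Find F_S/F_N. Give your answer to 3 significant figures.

0.0400

Wien's law: T_S/T_N = λ_N/λ_S = 800/980 = 0.8163.
L_S/L_N = (R_S/R_N)²(T_S/T_N)⁴ = (0.750)²(0.8163)⁴ = 0.2498.
F_S/F_N = (L_S/L_N)/(d_S/d_N)² = 0.2498/(2.50)² = 0.03997.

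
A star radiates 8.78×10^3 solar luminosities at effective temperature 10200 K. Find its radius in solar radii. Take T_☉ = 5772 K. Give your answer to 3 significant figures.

R/R_☉ = √(L/L_☉) / (T/T_☉)² = √(8.78×10^3) / (1.767)²
       = 93.70 / 3.123 = 30.01.

30.0 solar radii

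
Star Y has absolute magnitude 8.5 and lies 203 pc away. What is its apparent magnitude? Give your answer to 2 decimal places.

15.04

m = M + 5 log₁₀(d/10 pc) = 8.5 + 5 log₁₀(203/10)
  = 8.5 + 5 × 1.307 = 8.5 + 6.54 = 15.04.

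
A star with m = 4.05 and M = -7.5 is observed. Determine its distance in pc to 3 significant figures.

m − M = 5 log₁₀(d/10 pc)
4.05 − (-7.5) = 11.55 = 5 log₁₀(d/10)
d = 10 × 10^(11.55/5) = 10 × 10^2.310 = 2042 pc.

2.04×10^3 pc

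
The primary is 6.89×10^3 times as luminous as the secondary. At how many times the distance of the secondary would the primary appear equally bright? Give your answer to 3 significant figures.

Equal flux requires L_p/d_p² = L_s/d_s², so d_p/d_s = √(L_p/L_s)
= √(6.89×10^3) = 83.01.

83.0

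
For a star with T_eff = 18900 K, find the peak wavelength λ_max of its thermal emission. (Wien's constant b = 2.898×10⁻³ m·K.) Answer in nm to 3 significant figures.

λ_max = b/T = 2.898×10⁻³ / 18900 = 1.53×10^-7 m = 153.3 nm.

153 nm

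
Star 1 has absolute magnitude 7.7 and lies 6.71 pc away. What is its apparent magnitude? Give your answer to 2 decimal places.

6.83

m = M + 5 log₁₀(d/10 pc) = 7.7 + 5 log₁₀(6.71/10)
  = 7.7 + 5 × -0.173 = 7.7 + -0.87 = 6.83.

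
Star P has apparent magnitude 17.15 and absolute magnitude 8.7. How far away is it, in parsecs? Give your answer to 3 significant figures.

m − M = 5 log₁₀(d/10 pc)
17.15 − (8.7) = 8.45 = 5 log₁₀(d/10)
d = 10 × 10^(8.45/5) = 10 × 10^1.690 = 489.8 pc.

490 pc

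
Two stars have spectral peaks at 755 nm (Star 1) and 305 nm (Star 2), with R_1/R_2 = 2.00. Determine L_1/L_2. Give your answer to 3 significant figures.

Wien's law gives T ∝ 1/λ_max, so T_1/T_2 = λ_2/λ_1 = 305/755 = 0.4040.
Then L ∝ R²T⁴ gives L_1/L_2 = (2.00)² × (0.4040)⁴ = 4.000 × 0.02663 = 0.1065.

0.107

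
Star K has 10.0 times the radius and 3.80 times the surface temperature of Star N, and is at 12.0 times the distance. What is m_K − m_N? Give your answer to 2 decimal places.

L_K/L_N = (10.0)²(3.80)⁴ = 2.085×10^4.
F_K/F_N = (L_K/L_N)/(d_K/d_N)² = 2.085×10^4/144.0 = 144.8.
m_K − m_N = −2.5 log₁₀(144.8) = -5.40.

-5.40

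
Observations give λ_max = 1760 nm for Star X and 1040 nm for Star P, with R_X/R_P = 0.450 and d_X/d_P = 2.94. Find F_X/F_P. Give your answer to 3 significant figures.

0.00286

Wien's law: T_X/T_P = λ_P/λ_X = 1040/1760 = 0.5909.
L_X/L_P = (R_X/R_P)²(T_X/T_P)⁴ = (0.450)²(0.5909)⁴ = 0.02469.
F_X/F_P = (L_X/L_P)/(d_X/d_P)² = 0.02469/(2.94)² = 0.002856.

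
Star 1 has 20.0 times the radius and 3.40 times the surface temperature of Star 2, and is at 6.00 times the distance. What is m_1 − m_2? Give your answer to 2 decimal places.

L_1/L_2 = (20.0)²(3.40)⁴ = 5.345×10^4.
F_1/F_2 = (L_1/L_2)/(d_1/d_2)² = 5.345×10^4/36.00 = 1485.
m_1 − m_2 = −2.5 log₁₀(1485) = -7.93.

-7.93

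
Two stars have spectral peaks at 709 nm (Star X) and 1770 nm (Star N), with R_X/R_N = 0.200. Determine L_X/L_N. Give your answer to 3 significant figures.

1.55

Wien's law gives T ∝ 1/λ_max, so T_X/T_N = λ_N/λ_X = 1770/709 = 2.496.
Then L ∝ R²T⁴ gives L_X/L_N = (0.200)² × (2.496)⁴ = 0.04000 × 38.84 = 1.554.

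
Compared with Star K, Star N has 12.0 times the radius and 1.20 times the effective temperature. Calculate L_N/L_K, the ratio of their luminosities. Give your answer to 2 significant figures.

From the Stefan–Boltzmann law, L ∝ R²T⁴, so
L_N/L_K = (R_N/R_K)² (T_N/T_K)⁴ = (12.0)² × (1.20)⁴ = 144.0 × 2.074 = 298.6.

3.0×10^2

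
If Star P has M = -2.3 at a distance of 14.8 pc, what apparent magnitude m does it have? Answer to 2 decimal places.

m = M + 5 log₁₀(d/10 pc) = -2.3 + 5 log₁₀(14.8/10)
  = -2.3 + 5 × 0.170 = -2.3 + 0.85 = -1.45.

-1.45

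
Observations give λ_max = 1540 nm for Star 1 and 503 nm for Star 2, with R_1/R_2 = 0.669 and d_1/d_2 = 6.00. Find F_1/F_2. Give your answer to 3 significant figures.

1.41×10^-4

Wien's law: T_1/T_2 = λ_2/λ_1 = 503/1540 = 0.3266.
L_1/L_2 = (R_1/R_2)²(T_1/T_2)⁴ = (0.669)²(0.3266)⁴ = 0.005094.
F_1/F_2 = (L_1/L_2)/(d_1/d_2)² = 0.005094/(6.00)² = 1.415×10^-4.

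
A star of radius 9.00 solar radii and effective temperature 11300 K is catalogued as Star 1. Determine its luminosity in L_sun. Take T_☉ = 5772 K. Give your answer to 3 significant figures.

L/L_☉ = (R/R_☉)² (T/T_☉)⁴ = (9.00)² × (11300/5772)⁴
       = 81.00 × (1.958)⁴ = 81.00 × 14.69 = 1190.

1.19×10^3 L_sun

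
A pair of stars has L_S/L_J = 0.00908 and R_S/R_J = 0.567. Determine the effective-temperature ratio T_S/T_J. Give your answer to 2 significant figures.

L ∝ R²T⁴ gives T ∝ (L/R²)^(1/4), so
T_S/T_J = (0.00908 / 0.567²)^(1/4) = (0.02824)^(1/4) = 0.4099.

0.41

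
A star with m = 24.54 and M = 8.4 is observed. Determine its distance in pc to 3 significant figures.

m − M = 5 log₁₀(d/10 pc)
24.54 − (8.4) = 16.14 = 5 log₁₀(d/10)
d = 10 × 10^(16.14/5) = 10 × 10^3.228 = 1.690×10^4 pc.

1.69×10^4 pc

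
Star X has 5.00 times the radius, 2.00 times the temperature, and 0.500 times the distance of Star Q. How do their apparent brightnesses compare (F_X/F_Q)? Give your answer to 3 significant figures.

L_X/L_Q = (R_X/R_Q)²(T_X/T_Q)⁴ = (5.00)² × (2.00)⁴ = 400.0.
F_X/F_Q = (L_X/L_Q)/(d_X/d_Q)² = 400.0 / (0.500)² = 1600.

1.60×10^3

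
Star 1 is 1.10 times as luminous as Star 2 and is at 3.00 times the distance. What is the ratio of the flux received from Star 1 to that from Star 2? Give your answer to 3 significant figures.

0.122

F = L/(4πd²), so F_1/F_2 = (L_1/L_2) / (d_1/d_2)²
= 1.10 / (3.00)² = 1.10 / 9.000 = 0.1222.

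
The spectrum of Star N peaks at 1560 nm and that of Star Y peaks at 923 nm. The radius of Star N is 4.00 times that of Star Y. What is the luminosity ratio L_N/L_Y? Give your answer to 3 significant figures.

1.96

Wien's law gives T ∝ 1/λ_max, so T_N/T_Y = λ_Y/λ_N = 923/1560 = 0.5917.
Then L ∝ R²T⁴ gives L_N/L_Y = (4.00)² × (0.5917)⁴ = 16.00 × 0.1225 = 1.961.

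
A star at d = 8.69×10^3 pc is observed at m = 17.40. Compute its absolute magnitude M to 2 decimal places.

M = m − 5 log₁₀(d/10 pc) = 17.40 − 5 log₁₀(8.69×10^3/10)
  = 17.40 − 5 × 2.939 = 17.40 − 14.70 = 2.70.

2.70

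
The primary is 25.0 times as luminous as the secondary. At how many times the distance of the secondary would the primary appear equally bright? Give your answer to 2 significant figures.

Equal flux requires L_p/d_p² = L_s/d_s², so d_p/d_s = √(L_p/L_s)
= √(25.0) = 5.000.

5.0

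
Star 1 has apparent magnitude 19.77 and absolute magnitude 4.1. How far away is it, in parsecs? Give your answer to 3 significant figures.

m − M = 5 log₁₀(d/10 pc)
19.77 − (4.1) = 15.67 = 5 log₁₀(d/10)
d = 10 × 10^(15.67/5) = 10 × 10^3.134 = 1.361×10^4 pc.

1.36×10^4 pc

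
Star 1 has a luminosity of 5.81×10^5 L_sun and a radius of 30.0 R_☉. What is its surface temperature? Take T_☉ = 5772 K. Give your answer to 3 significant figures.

T/T_☉ = (L/L_☉)^(1/4) / (R/R_☉)^(1/2)
T = 5772 × (5.81×10^5)^(1/4) / √(30.0) = 5772 × 27.61 / 5.477 = 2.909×10^4 K.

2.91×10^4 K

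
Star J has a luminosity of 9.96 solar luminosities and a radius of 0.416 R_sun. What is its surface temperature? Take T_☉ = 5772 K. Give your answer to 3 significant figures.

1.59×10^4 K

T/T_☉ = (L/L_☉)^(1/4) / (R/R_☉)^(1/2)
T = 5772 × (9.96)^(1/4) / √(0.416) = 5772 × 1.776 / 0.6450 = 1.590×10^4 K.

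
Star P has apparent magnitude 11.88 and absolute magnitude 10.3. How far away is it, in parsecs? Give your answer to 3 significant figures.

20.7 pc

m − M = 5 log₁₀(d/10 pc)
11.88 − (10.3) = 1.58 = 5 log₁₀(d/10)
d = 10 × 10^(1.58/5) = 10 × 10^0.316 = 20.70 pc.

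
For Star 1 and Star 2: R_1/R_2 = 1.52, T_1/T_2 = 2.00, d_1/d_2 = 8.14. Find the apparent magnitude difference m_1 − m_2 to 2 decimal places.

0.63

L_1/L_2 = (1.52)²(2.00)⁴ = 36.97.
F_1/F_2 = (L_1/L_2)/(d_1/d_2)² = 36.97/66.26 = 0.5579.
m_1 − m_2 = −2.5 log₁₀(0.5579) = 0.63.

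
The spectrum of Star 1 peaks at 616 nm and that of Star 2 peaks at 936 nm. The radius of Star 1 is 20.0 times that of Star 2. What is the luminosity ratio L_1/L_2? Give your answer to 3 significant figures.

Wien's law gives T ∝ 1/λ_max, so T_1/T_2 = λ_2/λ_1 = 936/616 = 1.519.
Then L ∝ R²T⁴ gives L_1/L_2 = (20.0)² × (1.519)⁴ = 400.0 × 5.331 = 2132.

2.13×10^3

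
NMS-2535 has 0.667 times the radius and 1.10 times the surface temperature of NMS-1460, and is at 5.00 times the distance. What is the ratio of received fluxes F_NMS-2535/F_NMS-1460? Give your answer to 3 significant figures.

0.0261

L_NMS-2535/L_NMS-1460 = (R_NMS-2535/R_NMS-1460)²(T_NMS-2535/T_NMS-1460)⁴ = (0.667)² × (1.10)⁴ = 0.6514.
F_NMS-2535/F_NMS-1460 = (L_NMS-2535/L_NMS-1460)/(d_NMS-2535/d_NMS-1460)² = 0.6514 / (5.00)² = 0.02605.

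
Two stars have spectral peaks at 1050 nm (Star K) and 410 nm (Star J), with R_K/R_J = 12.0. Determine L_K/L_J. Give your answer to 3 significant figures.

3.35

Wien's law gives T ∝ 1/λ_max, so T_K/T_J = λ_J/λ_K = 410/1050 = 0.3905.
Then L ∝ R²T⁴ gives L_K/L_J = (12.0)² × (0.3905)⁴ = 144.0 × 0.02325 = 3.348.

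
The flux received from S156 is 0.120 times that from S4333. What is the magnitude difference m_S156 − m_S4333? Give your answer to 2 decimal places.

2.30

m_S156 − m_S4333 = −2.5 log₁₀(F_S156/F_S4333) = −2.5 log₁₀(0.120) = −2.5 × (-0.921) = 2.302.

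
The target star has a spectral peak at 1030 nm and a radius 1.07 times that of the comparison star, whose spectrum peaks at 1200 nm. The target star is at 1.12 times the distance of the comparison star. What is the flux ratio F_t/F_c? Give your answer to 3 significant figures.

1.68

Wien's law: T_t/T_c = λ_c/λ_t = 1200/1030 = 1.165.
L_t/L_c = (R_t/R_c)²(T_t/T_c)⁴ = (1.07)²(1.165)⁴ = 2.109.
F_t/F_c = (L_t/L_c)/(d_t/d_c)² = 2.109/(1.12)² = 1.682.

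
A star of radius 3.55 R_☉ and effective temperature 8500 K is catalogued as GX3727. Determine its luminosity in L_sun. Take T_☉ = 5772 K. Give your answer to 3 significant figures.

L/L_☉ = (R/R_☉)² (T/T_☉)⁴ = (3.55)² × (8500/5772)⁴
       = 12.60 × (1.473)⁴ = 12.60 × 4.703 = 59.27.

59.3 L_sun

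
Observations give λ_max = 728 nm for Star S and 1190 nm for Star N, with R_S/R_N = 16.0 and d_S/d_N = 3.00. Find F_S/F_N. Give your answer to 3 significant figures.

Wien's law: T_S/T_N = λ_N/λ_S = 1190/728 = 1.635.
L_S/L_N = (R_S/R_N)²(T_S/T_N)⁴ = (16.0)²(1.635)⁴ = 1828.
F_S/F_N = (L_S/L_N)/(d_S/d_N)² = 1828/(3.00)² = 203.1.

203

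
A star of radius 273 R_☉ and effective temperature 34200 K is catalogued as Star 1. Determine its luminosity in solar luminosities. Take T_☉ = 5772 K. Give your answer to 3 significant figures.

L/L_☉ = (R/R_☉)² (T/T_☉)⁴ = (273)² × (34200/5772)⁴
       = 7.453×10^4 × (5.925)⁴ = 7.453×10^4 × 1233 = 9.186×10^7.

9.19×10^7 solar luminosities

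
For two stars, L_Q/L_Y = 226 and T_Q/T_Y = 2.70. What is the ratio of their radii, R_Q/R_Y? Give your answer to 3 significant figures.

L ∝ R²T⁴ gives R ∝ √L / T², so
R_Q/R_Y = √(226) / (2.70)² = 15.03 / 7.290 = 2.062.

2.06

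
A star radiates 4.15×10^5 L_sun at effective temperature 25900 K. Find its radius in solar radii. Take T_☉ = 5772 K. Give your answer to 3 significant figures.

32.0 solar radii

R/R_☉ = √(L/L_☉) / (T/T_☉)² = √(4.15×10^5) / (4.487)²
       = 644.2 / 20.13 = 31.99.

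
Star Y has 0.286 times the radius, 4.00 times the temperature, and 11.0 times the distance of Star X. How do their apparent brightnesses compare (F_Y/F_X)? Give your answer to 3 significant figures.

L_Y/L_X = (R_Y/R_X)²(T_Y/T_X)⁴ = (0.286)² × (4.00)⁴ = 20.94.
F_Y/F_X = (L_Y/L_X)/(d_Y/d_X)² = 20.94 / (11.0)² = 0.1731.

0.173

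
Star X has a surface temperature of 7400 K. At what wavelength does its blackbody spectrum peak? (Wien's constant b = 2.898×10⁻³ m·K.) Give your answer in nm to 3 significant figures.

λ_max = b/T = 2.898×10⁻³ / 7400 = 3.92×10^-7 m = 391.6 nm.

392 nm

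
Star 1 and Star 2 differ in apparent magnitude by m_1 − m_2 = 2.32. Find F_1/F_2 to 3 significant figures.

F_1/F_2 = 10^(−(m_1 − m_2)/2.5) = 10^(-2.32/2.5) = 10^-0.928 = 0.1180.

0.118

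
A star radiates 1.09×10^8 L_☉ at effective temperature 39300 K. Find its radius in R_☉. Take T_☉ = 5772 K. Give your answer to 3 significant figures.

R/R_☉ = √(L/L_☉) / (T/T_☉)² = √(1.09×10^8) / (6.809)²
       = 1.044×10^4 / 46.36 = 225.2.

225 R_☉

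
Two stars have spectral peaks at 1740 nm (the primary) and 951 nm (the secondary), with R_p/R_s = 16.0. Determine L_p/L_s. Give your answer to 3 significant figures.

22.8

Wien's law gives T ∝ 1/λ_max, so T_p/T_s = λ_s/λ_p = 951/1740 = 0.5466.
Then L ∝ R²T⁴ gives L_p/L_s = (16.0)² × (0.5466)⁴ = 256.0 × 0.08923 = 22.84.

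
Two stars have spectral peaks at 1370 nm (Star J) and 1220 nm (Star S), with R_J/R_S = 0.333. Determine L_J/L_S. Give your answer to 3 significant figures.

Wien's law gives T ∝ 1/λ_max, so T_J/T_S = λ_S/λ_J = 1220/1370 = 0.8905.
Then L ∝ R²T⁴ gives L_J/L_S = (0.333)² × (0.8905)⁴ = 0.1109 × 0.6289 = 0.06973.

0.0697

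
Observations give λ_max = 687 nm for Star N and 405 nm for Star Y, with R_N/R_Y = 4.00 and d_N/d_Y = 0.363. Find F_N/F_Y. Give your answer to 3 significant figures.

Wien's law: T_N/T_Y = λ_Y/λ_N = 405/687 = 0.5895.
L_N/L_Y = (R_N/R_Y)²(T_N/T_Y)⁴ = (4.00)²(0.5895)⁴ = 1.932.
F_N/F_Y = (L_N/L_Y)/(d_N/d_Y)² = 1.932/(0.363)² = 14.67.

14.7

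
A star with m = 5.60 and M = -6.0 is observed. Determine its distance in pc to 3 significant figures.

2.09×10^3 pc

m − M = 5 log₁₀(d/10 pc)
5.60 − (-6.0) = 11.60 = 5 log₁₀(d/10)
d = 10 × 10^(11.60/5) = 10 × 10^2.320 = 2089 pc.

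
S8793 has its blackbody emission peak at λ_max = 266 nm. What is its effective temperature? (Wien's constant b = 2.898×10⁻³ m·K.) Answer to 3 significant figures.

T = b/λ_max = 2.898×10⁻³ / (266×10⁻⁹) = 1.089×10^4 K.

1.09×10^4 K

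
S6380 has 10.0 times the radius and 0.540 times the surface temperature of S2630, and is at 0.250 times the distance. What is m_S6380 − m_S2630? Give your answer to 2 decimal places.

L_S6380/L_S2630 = (10.0)²(0.540)⁴ = 8.503.
F_S6380/F_S2630 = (L_S6380/L_S2630)/(d_S6380/d_S2630)² = 8.503/0.06250 = 136.0.
m_S6380 − m_S2630 = −2.5 log₁₀(136.0) = -5.33.

-5.33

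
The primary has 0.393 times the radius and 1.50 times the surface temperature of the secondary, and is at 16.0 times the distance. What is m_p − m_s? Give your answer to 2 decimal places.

6.29

L_p/L_s = (0.393)²(1.50)⁴ = 0.7819.
F_p/F_s = (L_p/L_s)/(d_p/d_s)² = 0.7819/256.0 = 0.003054.
m_p − m_s = −2.5 log₁₀(0.003054) = 6.29.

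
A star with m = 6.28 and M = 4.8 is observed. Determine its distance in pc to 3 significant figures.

19.8 pc

m − M = 5 log₁₀(d/10 pc)
6.28 − (4.8) = 1.48 = 5 log₁₀(d/10)
d = 10 × 10^(1.48/5) = 10 × 10^0.296 = 19.77 pc.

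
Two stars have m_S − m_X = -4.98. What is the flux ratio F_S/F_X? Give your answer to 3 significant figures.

98.2

F_S/F_X = 10^(−(m_S − m_X)/2.5) = 10^(4.98/2.5) = 10^1.992 = 98.17.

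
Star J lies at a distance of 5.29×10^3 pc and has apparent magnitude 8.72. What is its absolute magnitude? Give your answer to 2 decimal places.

-4.90

M = m − 5 log₁₀(d/10 pc) = 8.72 − 5 log₁₀(5.29×10^3/10)
  = 8.72 − 5 × 2.723 = 8.72 − 13.62 = -4.90.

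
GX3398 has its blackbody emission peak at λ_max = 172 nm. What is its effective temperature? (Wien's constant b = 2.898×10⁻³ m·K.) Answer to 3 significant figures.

T = b/λ_max = 2.898×10⁻³ / (172×10⁻⁹) = 1.685×10^4 K.

1.68×10^4 K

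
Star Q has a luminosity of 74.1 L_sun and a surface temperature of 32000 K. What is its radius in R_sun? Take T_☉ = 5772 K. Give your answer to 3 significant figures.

R/R_☉ = √(L/L_☉) / (T/T_☉)² = √(74.1) / (5.544)²
       = 8.608 / 30.74 = 0.2801.

0.280 R_sun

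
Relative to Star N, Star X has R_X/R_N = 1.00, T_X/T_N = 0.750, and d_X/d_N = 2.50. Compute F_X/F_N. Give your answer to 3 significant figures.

0.0506

L_X/L_N = (R_X/R_N)²(T_X/T_N)⁴ = (1.00)² × (0.750)⁴ = 0.3164.
F_X/F_N = (L_X/L_N)/(d_X/d_N)² = 0.3164 / (2.50)² = 0.05063.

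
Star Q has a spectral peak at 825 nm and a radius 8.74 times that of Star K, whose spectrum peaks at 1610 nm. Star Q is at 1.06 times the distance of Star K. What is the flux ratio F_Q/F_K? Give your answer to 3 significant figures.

986

Wien's law: T_Q/T_K = λ_K/λ_Q = 1610/825 = 1.952.
L_Q/L_K = (R_Q/R_K)²(T_Q/T_K)⁴ = (8.74)²(1.952)⁴ = 1108.
F_Q/F_K = (L_Q/L_K)/(d_Q/d_K)² = 1108/(1.06)² = 986.0.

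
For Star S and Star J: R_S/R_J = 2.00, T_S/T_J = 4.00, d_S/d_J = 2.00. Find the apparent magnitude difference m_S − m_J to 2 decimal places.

-6.02

L_S/L_J = (2.00)²(4.00)⁴ = 1024.
F_S/F_J = (L_S/L_J)/(d_S/d_J)² = 1024/4.000 = 256.0.
m_S − m_J = −2.5 log₁₀(256.0) = -6.02.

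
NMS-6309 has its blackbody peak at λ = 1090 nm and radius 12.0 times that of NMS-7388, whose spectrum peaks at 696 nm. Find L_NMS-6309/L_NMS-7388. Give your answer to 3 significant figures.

23.9

Wien's law gives T ∝ 1/λ_max, so T_NMS-6309/T_NMS-7388 = λ_NMS-7388/λ_NMS-6309 = 696/1090 = 0.6385.
Then L ∝ R²T⁴ gives L_NMS-6309/L_NMS-7388 = (12.0)² × (0.6385)⁴ = 144.0 × 0.1662 = 23.94.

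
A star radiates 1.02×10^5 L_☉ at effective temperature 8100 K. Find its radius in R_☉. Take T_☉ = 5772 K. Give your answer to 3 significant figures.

R/R_☉ = √(L/L_☉) / (T/T_☉)² = √(1.02×10^5) / (1.403)²
       = 319.4 / 1.969 = 162.2.

162 R_☉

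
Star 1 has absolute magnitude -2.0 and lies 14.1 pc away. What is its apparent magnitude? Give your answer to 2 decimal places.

m = M + 5 log₁₀(d/10 pc) = -2.0 + 5 log₁₀(14.1/10)
  = -2.0 + 5 × 0.149 = -2.0 + 0.75 = -1.25.

-1.25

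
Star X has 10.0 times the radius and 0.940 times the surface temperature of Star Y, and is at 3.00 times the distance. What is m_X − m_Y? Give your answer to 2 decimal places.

-2.35

L_X/L_Y = (10.0)²(0.940)⁴ = 78.07.
F_X/F_Y = (L_X/L_Y)/(d_X/d_Y)² = 78.07/9.000 = 8.675.
m_X − m_Y = −2.5 log₁₀(8.675) = -2.35.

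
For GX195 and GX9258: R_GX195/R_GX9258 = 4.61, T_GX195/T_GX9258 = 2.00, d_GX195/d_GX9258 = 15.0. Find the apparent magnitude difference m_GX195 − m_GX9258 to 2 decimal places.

L_GX195/L_GX9258 = (4.61)²(2.00)⁴ = 340.0.
F_GX195/F_GX9258 = (L_GX195/L_GX9258)/(d_GX195/d_GX9258)² = 340.0/225.0 = 1.511.
m_GX195 − m_GX9258 = −2.5 log₁₀(1.511) = -0.45.

-0.45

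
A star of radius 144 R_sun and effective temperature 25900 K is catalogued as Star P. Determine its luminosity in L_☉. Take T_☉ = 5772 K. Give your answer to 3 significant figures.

L/L_☉ = (R/R_☉)² (T/T_☉)⁴ = (144)² × (25900/5772)⁴
       = 2.074×10^4 × (4.487)⁴ = 2.074×10^4 × 405.4 = 8.407×10^6.

8.41×10^6 L_☉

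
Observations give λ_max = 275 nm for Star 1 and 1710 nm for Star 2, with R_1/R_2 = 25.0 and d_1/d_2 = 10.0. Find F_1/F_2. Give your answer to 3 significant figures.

9.34×10^3

Wien's law: T_1/T_2 = λ_2/λ_1 = 1710/275 = 6.218.
L_1/L_2 = (R_1/R_2)²(T_1/T_2)⁴ = (25.0)²(6.218)⁴ = 9.344×10^5.
F_1/F_2 = (L_1/L_2)/(d_1/d_2)² = 9.344×10^5/(10.0)² = 9344.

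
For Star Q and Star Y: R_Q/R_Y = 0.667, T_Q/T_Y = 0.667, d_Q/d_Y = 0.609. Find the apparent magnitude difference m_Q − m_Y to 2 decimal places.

1.56

L_Q/L_Y = (0.667)²(0.667)⁴ = 0.08806.
F_Q/F_Y = (L_Q/L_Y)/(d_Q/d_Y)² = 0.08806/0.3709 = 0.2374.
m_Q − m_Y = −2.5 log₁₀(0.2374) = 1.56.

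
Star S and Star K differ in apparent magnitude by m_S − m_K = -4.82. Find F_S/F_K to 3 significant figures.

84.7

F_S/F_K = 10^(−(m_S − m_K)/2.5) = 10^(4.82/2.5) = 10^1.928 = 84.72.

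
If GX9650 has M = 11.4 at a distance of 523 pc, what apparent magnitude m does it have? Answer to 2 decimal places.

m = M + 5 log₁₀(d/10 pc) = 11.4 + 5 log₁₀(523/10)
  = 11.4 + 5 × 1.719 = 11.4 + 8.59 = 19.99.

19.99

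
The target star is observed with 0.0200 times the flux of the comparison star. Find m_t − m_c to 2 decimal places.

4.25

m_t − m_c = −2.5 log₁₀(F_t/F_c) = −2.5 log₁₀(0.0200) = −2.5 × (-1.699) = 4.247.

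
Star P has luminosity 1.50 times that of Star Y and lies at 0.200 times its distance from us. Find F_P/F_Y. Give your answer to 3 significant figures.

F = L/(4πd²), so F_P/F_Y = (L_P/L_Y) / (d_P/d_Y)²
= 1.50 / (0.200)² = 1.50 / 0.04000 = 37.50.

37.5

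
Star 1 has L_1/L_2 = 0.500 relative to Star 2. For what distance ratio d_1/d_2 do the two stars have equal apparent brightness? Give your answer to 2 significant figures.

Equal flux requires L_1/d_1² = L_2/d_2², so d_1/d_2 = √(L_1/L_2)
= √(0.500) = 0.7071.

0.71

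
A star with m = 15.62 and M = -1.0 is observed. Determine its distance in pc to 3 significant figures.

m − M = 5 log₁₀(d/10 pc)
15.62 − (-1.0) = 16.62 = 5 log₁₀(d/10)
d = 10 × 10^(16.62/5) = 10 × 10^3.324 = 2.109×10^4 pc.

2.11×10^4 pc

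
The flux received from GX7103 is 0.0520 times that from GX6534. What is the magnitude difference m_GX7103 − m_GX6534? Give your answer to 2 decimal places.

3.21

m_GX7103 − m_GX6534 = −2.5 log₁₀(F_GX7103/F_GX6534) = −2.5 log₁₀(0.0520) = −2.5 × (-1.284) = 3.210.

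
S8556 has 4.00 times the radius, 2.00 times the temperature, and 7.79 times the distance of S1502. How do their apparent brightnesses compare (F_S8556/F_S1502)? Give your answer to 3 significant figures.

4.22

L_S8556/L_S1502 = (R_S8556/R_S1502)²(T_S8556/T_S1502)⁴ = (4.00)² × (2.00)⁴ = 256.0.
F_S8556/F_S1502 = (L_S8556/L_S1502)/(d_S8556/d_S1502)² = 256.0 / (7.79)² = 4.219.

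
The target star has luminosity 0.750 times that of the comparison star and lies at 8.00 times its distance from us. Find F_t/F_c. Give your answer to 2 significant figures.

F = L/(4πd²), so F_t/F_c = (L_t/L_c) / (d_t/d_c)²
= 0.750 / (8.00)² = 0.750 / 64.00 = 0.01172.

0.012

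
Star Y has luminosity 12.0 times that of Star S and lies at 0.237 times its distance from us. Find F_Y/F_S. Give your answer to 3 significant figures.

214

F = L/(4πd²), so F_Y/F_S = (L_Y/L_S) / (d_Y/d_S)²
= 12.0 / (0.237)² = 12.0 / 0.05617 = 213.6.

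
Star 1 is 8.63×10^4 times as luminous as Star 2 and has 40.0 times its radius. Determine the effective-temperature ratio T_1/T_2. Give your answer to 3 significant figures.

2.71

L ∝ R²T⁴ gives T ∝ (L/R²)^(1/4), so
T_1/T_2 = (8.63×10^4 / 40.0²)^(1/4) = (53.94)^(1/4) = 2.710.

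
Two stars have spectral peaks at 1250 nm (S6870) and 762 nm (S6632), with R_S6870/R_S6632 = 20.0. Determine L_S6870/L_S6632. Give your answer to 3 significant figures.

55.2

Wien's law gives T ∝ 1/λ_max, so T_S6870/T_S6632 = λ_S6632/λ_S6870 = 762/1250 = 0.6096.
Then L ∝ R²T⁴ gives L_S6870/L_S6632 = (20.0)² × (0.6096)⁴ = 400.0 × 0.1381 = 55.24.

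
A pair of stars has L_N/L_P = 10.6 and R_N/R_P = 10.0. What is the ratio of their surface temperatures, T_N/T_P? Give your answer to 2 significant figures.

L ∝ R²T⁴ gives T ∝ (L/R²)^(1/4), so
T_N/T_P = (10.6 / 10.0²)^(1/4) = (0.1060)^(1/4) = 0.5706.

0.57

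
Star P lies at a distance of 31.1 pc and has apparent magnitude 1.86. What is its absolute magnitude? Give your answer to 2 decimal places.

M = m − 5 log₁₀(d/10 pc) = 1.86 − 5 log₁₀(31.1/10)
  = 1.86 − 5 × 0.493 = 1.86 − 2.46 = -0.60.

-0.60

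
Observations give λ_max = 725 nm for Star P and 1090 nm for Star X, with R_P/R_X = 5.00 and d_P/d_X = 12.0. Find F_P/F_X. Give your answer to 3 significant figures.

0.887

Wien's law: T_P/T_X = λ_X/λ_P = 1090/725 = 1.503.
L_P/L_X = (R_P/R_X)²(T_P/T_X)⁴ = (5.00)²(1.503)⁴ = 127.7.
F_P/F_X = (L_P/L_X)/(d_P/d_X)² = 127.7/(12.0)² = 0.8870.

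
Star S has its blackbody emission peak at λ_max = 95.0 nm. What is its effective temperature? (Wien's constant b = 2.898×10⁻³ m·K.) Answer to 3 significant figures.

3.05×10^4 K

T = b/λ_max = 2.898×10⁻³ / (95.0×10⁻⁹) = 3.051×10^4 K.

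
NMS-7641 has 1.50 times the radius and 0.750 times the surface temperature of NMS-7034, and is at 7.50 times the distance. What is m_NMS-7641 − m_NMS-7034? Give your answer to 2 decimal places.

4.74

L_NMS-7641/L_NMS-7034 = (1.50)²(0.750)⁴ = 0.7119.
F_NMS-7641/F_NMS-7034 = (L_NMS-7641/L_NMS-7034)/(d_NMS-7641/d_NMS-7034)² = 0.7119/56.25 = 0.01266.
m_NMS-7641 − m_NMS-7034 = −2.5 log₁₀(0.01266) = 4.74.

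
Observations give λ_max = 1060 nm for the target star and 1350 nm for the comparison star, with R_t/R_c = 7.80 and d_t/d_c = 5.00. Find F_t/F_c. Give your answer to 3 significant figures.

Wien's law: T_t/T_c = λ_c/λ_t = 1350/1060 = 1.274.
L_t/L_c = (R_t/R_c)²(T_t/T_c)⁴ = (7.80)²(1.274)⁴ = 160.1.
F_t/F_c = (L_t/L_c)/(d_t/d_c)² = 160.1/(5.00)² = 6.403.

6.40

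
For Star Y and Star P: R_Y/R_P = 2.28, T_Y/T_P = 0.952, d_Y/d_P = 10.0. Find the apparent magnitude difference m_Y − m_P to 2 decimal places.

L_Y/L_P = (2.28)²(0.952)⁴ = 4.270.
F_Y/F_P = (L_Y/L_P)/(d_Y/d_P)² = 4.270/100.0 = 0.04270.
m_Y − m_P = −2.5 log₁₀(0.04270) = 3.42.

3.42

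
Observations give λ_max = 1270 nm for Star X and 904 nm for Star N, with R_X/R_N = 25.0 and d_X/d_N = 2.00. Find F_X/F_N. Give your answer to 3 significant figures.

40.1

Wien's law: T_X/T_N = λ_N/λ_X = 904/1270 = 0.7118.
L_X/L_N = (R_X/R_N)²(T_X/T_N)⁴ = (25.0)²(0.7118)⁴ = 160.4.
F_X/F_N = (L_X/L_N)/(d_X/d_N)² = 160.4/(2.00)² = 40.11.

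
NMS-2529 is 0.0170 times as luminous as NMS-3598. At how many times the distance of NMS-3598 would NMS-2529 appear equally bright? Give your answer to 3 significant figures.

Equal flux requires L_NMS-2529/d_NMS-2529² = L_NMS-3598/d_NMS-3598², so d_NMS-2529/d_NMS-3598 = √(L_NMS-2529/L_NMS-3598)
= √(0.0170) = 0.1304.

0.130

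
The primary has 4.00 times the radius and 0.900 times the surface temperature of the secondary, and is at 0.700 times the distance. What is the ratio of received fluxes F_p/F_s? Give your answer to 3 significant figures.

21.4

L_p/L_s = (R_p/R_s)²(T_p/T_s)⁴ = (4.00)² × (0.900)⁴ = 10.50.
F_p/F_s = (L_p/L_s)/(d_p/d_s)² = 10.50 / (0.700)² = 21.42.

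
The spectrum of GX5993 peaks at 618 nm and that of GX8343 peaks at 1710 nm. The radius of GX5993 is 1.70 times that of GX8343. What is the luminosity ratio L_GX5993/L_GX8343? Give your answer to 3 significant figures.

Wien's law gives T ∝ 1/λ_max, so T_GX5993/T_GX8343 = λ_GX8343/λ_GX5993 = 1710/618 = 2.767.
Then L ∝ R²T⁴ gives L_GX5993/L_GX8343 = (1.70)² × (2.767)⁴ = 2.890 × 58.62 = 169.4.

169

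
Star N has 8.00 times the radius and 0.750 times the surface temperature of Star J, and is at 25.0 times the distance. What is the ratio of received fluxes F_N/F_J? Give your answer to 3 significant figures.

0.0324

L_N/L_J = (R_N/R_J)²(T_N/T_J)⁴ = (8.00)² × (0.750)⁴ = 20.25.
F_N/F_J = (L_N/L_J)/(d_N/d_J)² = 20.25 / (25.0)² = 0.03240.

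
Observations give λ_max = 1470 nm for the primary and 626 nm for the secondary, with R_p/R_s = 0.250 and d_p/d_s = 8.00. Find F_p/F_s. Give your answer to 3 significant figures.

3.21×10^-5

Wien's law: T_p/T_s = λ_s/λ_p = 626/1470 = 0.4259.
L_p/L_s = (R_p/R_s)²(T_p/T_s)⁴ = (0.250)²(0.4259)⁴ = 0.002055.
F_p/F_s = (L_p/L_s)/(d_p/d_s)² = 0.002055/(8.00)² = 3.212×10^-5.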